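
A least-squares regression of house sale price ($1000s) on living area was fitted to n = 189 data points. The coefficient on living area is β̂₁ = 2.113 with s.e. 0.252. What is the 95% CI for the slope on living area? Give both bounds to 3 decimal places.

df = n − 2 = 189 − 2 = 187.
t* = t_{0.025, 187} = 1.972731.
Margin = t* × SE = 1.972731 × 0.252 = 0.49713.
CI: 2.113 ± 0.49713 → (1.616, 2.610).
With 95% confidence, each one-unit increase in living area is associated with a change of between 1.616 and 2.610 $1000s in house sale price.

(1.616, 2.610)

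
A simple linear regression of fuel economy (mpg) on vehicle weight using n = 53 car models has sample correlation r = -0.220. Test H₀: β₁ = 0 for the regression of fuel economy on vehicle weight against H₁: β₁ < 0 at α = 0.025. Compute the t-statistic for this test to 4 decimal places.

t = -1.6106

t = r·√(n − 2)/√(1 − r²) = -0.220·√51/√0.9516 = -1.6106.
df = n − 2 = 51.
One-sided p ≈ 0.0567, which is ≥ 0.025, so fail to reject H₀.
The data do not give significant evidence of a linear association between vehicle weight and fuel economy.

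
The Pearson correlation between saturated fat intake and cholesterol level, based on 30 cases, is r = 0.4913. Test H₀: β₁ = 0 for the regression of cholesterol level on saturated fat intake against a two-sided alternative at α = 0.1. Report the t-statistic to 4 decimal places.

t = r·√(n − 2)/√(1 − r²) = 0.4913·√28/√0.758624 = 2.9848.
df = n − 2 = 28.
Two-sided p ≈ 0.0058, which is < 0.1, so reject H₀.
There is evidence of a linear association between saturated fat intake and cholesterol level.

t = 2.9848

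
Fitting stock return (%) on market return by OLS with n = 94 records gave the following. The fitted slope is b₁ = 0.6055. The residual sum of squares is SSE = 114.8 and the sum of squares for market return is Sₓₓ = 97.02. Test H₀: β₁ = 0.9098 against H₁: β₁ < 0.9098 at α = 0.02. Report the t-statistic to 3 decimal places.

t = -2.683

MSE = SSE/(n − 2) = 114.8/92 = 1.24783.
SE(b₁) = √(MSE/Sₓₓ) = √(1.24783/97.02) = 0.113409.
t = (0.6055 − 0.9098) / 0.113409 = -2.683.
df = n − 2 = 92.
One-sided p ≈ 0.0043, which is < 0.02, so reject H₀.
There is evidence that the true slope on market return is below 0.9098 % per unit.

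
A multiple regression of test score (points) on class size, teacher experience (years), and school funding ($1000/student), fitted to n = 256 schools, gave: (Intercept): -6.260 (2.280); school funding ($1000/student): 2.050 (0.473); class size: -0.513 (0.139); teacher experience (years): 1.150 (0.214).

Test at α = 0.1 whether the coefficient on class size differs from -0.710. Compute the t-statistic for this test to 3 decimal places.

t = 1.417

Read off: b = -0.513, SE = 0.139 for class size.
H₀: β₁ = -0.710 vs H₁: β₁ ≠ -0.710.
t = (-0.513 − (-0.710)) / 0.139 = 1.417.
df = n − k − 1 = 256 − 3 − 1 = 252.
Two-sided p ≈ 0.1576, which is ≥ 0.1, so fail to reject H₀.
The data are consistent with a true slope of -0.710 points per unit of class size, holding the other predictors fixed.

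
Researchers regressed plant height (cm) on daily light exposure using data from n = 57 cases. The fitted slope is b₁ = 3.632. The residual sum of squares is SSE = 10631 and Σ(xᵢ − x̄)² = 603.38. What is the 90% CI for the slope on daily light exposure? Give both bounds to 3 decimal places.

(2.685, 4.579)

MSE = SSE/(n − 2) = 10631/55 = 193.291.
SE(b₁) = √(MSE/Sₓₓ) = √(193.291/603.38) = 0.565992.
df = n − 2 = 55.
t* = t_{0.05, 55} = 1.673034.
Margin = t* × SE = 1.673034 × 0.565992 = 0.94692.
CI: 3.632 ± 0.94692 → (2.685, 4.579).
With 90% confidence, each one-unit increase in daily light exposure is associated with a change of between 2.685 and 4.579 cm in plant height.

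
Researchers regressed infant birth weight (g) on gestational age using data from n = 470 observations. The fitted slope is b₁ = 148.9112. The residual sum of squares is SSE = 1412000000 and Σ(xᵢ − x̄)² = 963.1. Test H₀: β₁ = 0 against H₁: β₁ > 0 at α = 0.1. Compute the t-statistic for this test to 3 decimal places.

t = 2.661

MSE = SSE/(n − 2) = 1412000000/468 = 3.01709e+06.
SE(b₁) = √(MSE/Sₓₓ) = √(3.01709e+06/963.1) = 55.9704.
t = 148.9112 / 55.9704 = 2.661.
df = n − 2 = 468.
One-sided p ≈ 0.0040, which is < 0.1, so reject H₀.
There is evidence that the true slope on gestational age is positive.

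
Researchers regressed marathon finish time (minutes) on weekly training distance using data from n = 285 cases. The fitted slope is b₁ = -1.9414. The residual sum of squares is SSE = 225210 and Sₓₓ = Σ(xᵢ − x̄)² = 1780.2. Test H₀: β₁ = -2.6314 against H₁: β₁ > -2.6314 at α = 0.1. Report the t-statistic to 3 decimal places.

MSE = SSE/(n − 2) = 225210/283 = 795.795.
SE(b₁) = √(MSE/Sₓₓ) = √(795.795/1780.2) = 0.6686.
t = (-1.9414 − (-2.6314)) / 0.6686 = 1.032.
df = n − 2 = 283.
One-sided p ≈ 0.1515, which is ≥ 0.1, so fail to reject H₀.
The data do not give significant evidence that the true slope on weekly training distance exceeds -2.6314 minutes per unit.

t = 1.032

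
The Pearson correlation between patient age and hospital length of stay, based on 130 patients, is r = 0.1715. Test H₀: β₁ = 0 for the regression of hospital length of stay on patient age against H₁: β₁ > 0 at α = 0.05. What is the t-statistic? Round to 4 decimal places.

t = r·√(n − 2)/√(1 − r²) = 0.1715·√128/√0.970588 = 1.9695.
df = n − 2 = 128.
One-sided p ≈ 0.0255, which is < 0.05, so reject H₀.
There is evidence of a linear association between patient age and hospital length of stay.

t = 1.9695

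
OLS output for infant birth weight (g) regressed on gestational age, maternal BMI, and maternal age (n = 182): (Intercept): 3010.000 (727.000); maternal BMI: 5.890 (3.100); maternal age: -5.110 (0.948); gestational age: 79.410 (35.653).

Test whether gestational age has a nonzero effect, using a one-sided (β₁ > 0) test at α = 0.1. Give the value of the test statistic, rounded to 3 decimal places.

Read off: b = 79.410, SE = 35.653 for gestational age.
H₀: β₁ = 0 vs H₁: β₁ > 0.
t = 79.410 / 35.653 = 2.227.
df = n − k − 1 = 182 − 3 − 1 = 178.
One-sided p ≈ 0.0136, which is < 0.1, so reject H₀.
There is evidence that the true slope on gestational age is positive, holding the other predictors fixed.

t = 2.227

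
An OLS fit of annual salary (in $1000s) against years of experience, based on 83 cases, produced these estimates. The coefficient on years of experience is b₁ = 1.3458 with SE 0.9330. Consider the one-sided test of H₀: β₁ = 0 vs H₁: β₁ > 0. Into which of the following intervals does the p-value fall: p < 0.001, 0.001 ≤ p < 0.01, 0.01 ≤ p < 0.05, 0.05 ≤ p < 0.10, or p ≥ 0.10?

0.05 ≤ p < 0.10

t = 1.3458 / 0.9330 = 1.442.
df = n − 2 = 83 − 2 = 81.
One-sided p = P(T_{81} > t) ≈ 0.0765.
So 0.05 ≤ p < 0.10.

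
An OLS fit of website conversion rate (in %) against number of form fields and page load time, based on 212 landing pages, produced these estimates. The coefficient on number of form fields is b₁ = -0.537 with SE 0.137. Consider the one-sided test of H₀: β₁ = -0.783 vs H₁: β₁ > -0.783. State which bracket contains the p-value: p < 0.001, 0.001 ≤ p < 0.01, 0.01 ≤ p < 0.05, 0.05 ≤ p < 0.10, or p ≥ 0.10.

t = (-0.537 − (-0.783)) / 0.137 = 1.796.
df = n − k − 1 = 212 − 2 − 1 = 209.
One-sided p = P(T_{209} > t) ≈ 0.0370.
So 0.01 ≤ p < 0.05.

0.01 ≤ p < 0.05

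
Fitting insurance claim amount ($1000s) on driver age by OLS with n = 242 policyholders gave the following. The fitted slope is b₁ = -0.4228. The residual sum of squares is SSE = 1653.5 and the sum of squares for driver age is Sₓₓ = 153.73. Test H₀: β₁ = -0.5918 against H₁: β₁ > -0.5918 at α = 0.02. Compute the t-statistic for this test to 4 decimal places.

MSE = SSE/(n − 2) = 1653.5/240 = 6.88958.
SE(b₁) = √(MSE/Sₓₓ) = √(6.88958/153.73) = 0.211698.
t = (-0.4228 − (-0.5918)) / 0.211698 = 0.7983.
df = n − 2 = 240.
One-sided p ≈ 0.2127, which is ≥ 0.02, so fail to reject H₀.
The data do not give significant evidence that the true slope on driver age exceeds -0.5918 $1000s per unit.

t = 0.7983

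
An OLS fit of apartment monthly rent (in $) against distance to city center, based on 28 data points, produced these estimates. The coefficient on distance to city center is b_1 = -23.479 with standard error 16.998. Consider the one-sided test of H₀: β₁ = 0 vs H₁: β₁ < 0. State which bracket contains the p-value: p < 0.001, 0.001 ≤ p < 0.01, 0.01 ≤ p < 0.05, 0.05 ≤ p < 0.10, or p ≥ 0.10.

0.05 ≤ p < 0.10

t = -23.479 / 16.998 = -1.381.
df = n − 2 = 28 − 2 = 26.
One-sided p = P(T_{26} < t) ≈ 0.0895.
So 0.05 ≤ p < 0.10.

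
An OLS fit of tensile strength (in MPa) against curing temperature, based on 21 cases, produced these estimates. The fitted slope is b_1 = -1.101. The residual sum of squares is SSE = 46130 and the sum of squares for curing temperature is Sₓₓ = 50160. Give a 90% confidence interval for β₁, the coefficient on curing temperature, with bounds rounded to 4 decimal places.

(-1.4814, -0.7206)

MSE = SSE/(n − 2) = 46130/19 = 2427.89.
SE(b_1) = √(MSE/Sₓₓ) = √(2427.89/50160) = 0.220007.
df = n − 2 = 19.
t* = t_{0.05, 19} = 1.729133.
Margin = t* × SE = 1.729133 × 0.220007 = 0.380421.
CI: -1.101 ± 0.380421 → (-1.4814, -0.7206).
With 90% confidence, each one-unit increase in curing temperature is associated with a change of between -1.4814 and -0.7206 MPa in tensile strength.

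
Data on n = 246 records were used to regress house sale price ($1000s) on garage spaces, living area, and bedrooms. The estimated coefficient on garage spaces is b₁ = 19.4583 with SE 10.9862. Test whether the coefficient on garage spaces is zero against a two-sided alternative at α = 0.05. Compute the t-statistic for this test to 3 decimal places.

H₀: β₁ = 0 vs H₁: β₁ ≠ 0.
t = (b₁ − β₁⁰)/SE = 19.4583 / 10.9862 = 1.771.
df = n − k − 1 = 246 − 3 − 1 = 242.
Two-sided p ≈ 0.0778, which is ≥ 0.05, so fail to reject H₀.
The data do not give significant evidence of an association between garage spaces and house sale price, after adjusting for the other predictors.

t = 1.771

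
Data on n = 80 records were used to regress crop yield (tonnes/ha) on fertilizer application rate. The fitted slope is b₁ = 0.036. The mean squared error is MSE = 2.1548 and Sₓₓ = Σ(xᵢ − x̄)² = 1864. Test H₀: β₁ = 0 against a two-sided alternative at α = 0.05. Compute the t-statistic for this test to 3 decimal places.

t = 1.059

SE(b₁) = √(MSE/Sₓₓ) = √(2.1548/1864) = 0.0340001.
t = 0.036 / 0.0340001 = 1.059.
df = n − 2 = 78.
Two-sided p ≈ 0.2929, which is ≥ 0.05, so fail to reject H₀.
The data do not give significant evidence of an association between fertilizer application rate and crop yield.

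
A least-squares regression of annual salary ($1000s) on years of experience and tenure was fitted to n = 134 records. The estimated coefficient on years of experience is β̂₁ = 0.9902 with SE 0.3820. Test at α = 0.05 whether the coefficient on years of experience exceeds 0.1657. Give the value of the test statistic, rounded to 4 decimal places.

t = 2.1584

H₀: β₁ = 0.1657 vs H₁: β₁ > 0.1657.
t = (β̂₁ − β₁⁰)/SE = (0.9902 − 0.1657) / 0.3820 = 2.1584.
df = n − k − 1 = 134 − 2 − 1 = 131.
One-sided p ≈ 0.0164, which is < 0.05, so reject H₀.
There is evidence that the true slope on years of experience exceeds 0.1657 $1000s per unit, holding the other predictors fixed.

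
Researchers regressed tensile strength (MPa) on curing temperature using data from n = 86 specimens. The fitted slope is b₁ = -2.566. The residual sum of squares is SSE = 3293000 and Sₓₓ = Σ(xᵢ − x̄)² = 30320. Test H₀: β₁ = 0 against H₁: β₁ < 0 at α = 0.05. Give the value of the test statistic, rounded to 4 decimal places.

t = -2.2567

MSE = SSE/(n − 2) = 3293000/84 = 39202.4.
SE(b₁) = √(MSE/Sₓₓ) = √(39202.4/30320) = 1.13708.
t = -2.566 / 1.13708 = -2.2567.
df = n − 2 = 84.
One-sided p ≈ 0.0133, which is < 0.05, so reject H₀.
There is evidence that the true slope on curing temperature is negative.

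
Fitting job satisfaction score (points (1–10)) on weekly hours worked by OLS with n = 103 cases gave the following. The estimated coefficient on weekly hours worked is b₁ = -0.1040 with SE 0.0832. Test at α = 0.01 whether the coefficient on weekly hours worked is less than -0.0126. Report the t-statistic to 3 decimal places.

t = -1.099

H₀: β₁ = -0.0126 vs H₁: β₁ < -0.0126.
t = (b₁ − β₁⁰)/SE = (-0.1040 − (-0.0126)) / 0.0832 = -1.099.
df = n − 2 = 103 − 2 = 101.
One-sided p ≈ 0.1373, which is ≥ 0.01, so fail to reject H₀.
The data do not give significant evidence that the true slope on weekly hours worked is below -0.0126 points (1–10) per unit.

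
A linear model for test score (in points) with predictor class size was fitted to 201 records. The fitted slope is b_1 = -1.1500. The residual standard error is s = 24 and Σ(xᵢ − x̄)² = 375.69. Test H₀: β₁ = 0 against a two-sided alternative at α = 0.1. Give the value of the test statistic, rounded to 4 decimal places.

t = -0.9288

SE(b_1) = s/√Sₓₓ = 24/√375.69 = 1.23822.
t = -1.1500 / 1.23822 = -0.9288.
df = n − 2 = 199.
Two-sided p ≈ 0.3541, which is ≥ 0.1, so fail to reject H₀.
The data do not give significant evidence of an association between class size and test score.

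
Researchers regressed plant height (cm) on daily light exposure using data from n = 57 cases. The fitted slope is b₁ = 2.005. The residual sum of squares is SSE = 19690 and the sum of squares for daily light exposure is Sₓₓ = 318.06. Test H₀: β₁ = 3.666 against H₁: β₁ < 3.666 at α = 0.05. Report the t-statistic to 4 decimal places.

t = -1.5656

MSE = SSE/(n − 2) = 19690/55 = 358.
SE(b₁) = √(MSE/Sₓₓ) = √(358/318.06) = 1.06093.
t = (2.005 − 3.666) / 1.06093 = -1.5656.
df = n − 2 = 55.
One-sided p ≈ 0.0616, which is ≥ 0.05, so fail to reject H₀.
The data do not give significant evidence that the true slope on daily light exposure is below 3.666 cm per unit.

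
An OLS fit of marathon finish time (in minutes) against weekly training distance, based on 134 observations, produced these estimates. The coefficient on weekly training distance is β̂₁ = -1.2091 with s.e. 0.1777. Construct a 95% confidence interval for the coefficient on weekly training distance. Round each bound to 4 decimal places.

(-1.5606, -0.8576)

df = n − 2 = 134 − 2 = 132.
t* = t_{0.025, 132} = 1.978099.
Margin = t* × SE = 1.978099 × 0.1777 = 0.351508.
CI: -1.2091 ± 0.351508 → (-1.5606, -0.8576).
With 95% confidence, each one-unit increase in weekly training distance is associated with a change of between -1.5606 and -0.8576 minutes in marathon finish time.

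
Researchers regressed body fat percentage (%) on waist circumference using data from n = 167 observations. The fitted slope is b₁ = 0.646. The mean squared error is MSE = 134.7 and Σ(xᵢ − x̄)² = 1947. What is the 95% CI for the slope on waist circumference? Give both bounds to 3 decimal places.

(0.127, 1.165)

SE(b₁) = √(MSE/Sₓₓ) = √(134.7/1947) = 0.263027.
df = n − 2 = 165.
t* = t_{0.025, 165} = 1.974446.
Margin = t* × SE = 1.974446 × 0.263027 = 0.51933.
CI: 0.646 ± 0.51933 → (0.127, 1.165).
With 95% confidence, each one-unit increase in waist circumference is associated with a change of between 0.127 and 1.165 % in body fat percentage.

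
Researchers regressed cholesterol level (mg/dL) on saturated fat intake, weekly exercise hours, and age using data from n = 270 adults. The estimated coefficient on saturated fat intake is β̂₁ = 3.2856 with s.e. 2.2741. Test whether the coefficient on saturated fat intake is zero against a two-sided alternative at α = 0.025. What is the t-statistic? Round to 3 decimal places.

H₀: β₁ = 0 vs H₁: β₁ ≠ 0.
t = (β̂₁ − β₁⁰)/SE = 3.2856 / 2.2741 = 1.445.
df = n − k − 1 = 270 − 3 − 1 = 266.
Two-sided p ≈ 0.1497, which is ≥ 0.025, so fail to reject H₀.
The data do not give significant evidence of an association between saturated fat intake and cholesterol level, after adjusting for the other predictors.

t = 1.445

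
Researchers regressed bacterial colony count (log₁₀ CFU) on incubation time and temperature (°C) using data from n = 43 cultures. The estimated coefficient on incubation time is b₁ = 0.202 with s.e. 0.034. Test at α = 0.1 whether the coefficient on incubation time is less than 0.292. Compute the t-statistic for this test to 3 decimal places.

t = -2.647

H₀: β₁ = 0.292 vs H₁: β₁ < 0.292.
t = (b₁ − β₁⁰)/SE = (0.202 − 0.292) / 0.034 = -2.647.
df = n − k − 1 = 43 − 2 − 1 = 40.
One-sided p ≈ 0.0058, which is < 0.1, so reject H₀.
There is evidence that the true slope on incubation time is below 0.292 log₁₀ CFU per unit, holding the other predictors fixed.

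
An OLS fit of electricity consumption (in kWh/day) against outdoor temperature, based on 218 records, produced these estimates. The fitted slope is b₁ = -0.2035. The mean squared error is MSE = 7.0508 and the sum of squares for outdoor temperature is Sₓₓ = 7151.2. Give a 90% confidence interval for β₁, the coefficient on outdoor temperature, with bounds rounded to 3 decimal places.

SE(b₁) = √(MSE/Sₓₓ) = √(7.0508/7151.2) = 0.0314.
df = n − 2 = 216.
t* = t_{0.05, 216} = 1.651939.
Margin = t* × SE = 1.651939 × 0.0314 = 0.05187.
CI: -0.2035 ± 0.05187 → (-0.255, -0.152).
With 90% confidence, each one-unit increase in outdoor temperature is associated with a change of between -0.255 and -0.152 kWh/day in electricity consumption.

(-0.255, -0.152)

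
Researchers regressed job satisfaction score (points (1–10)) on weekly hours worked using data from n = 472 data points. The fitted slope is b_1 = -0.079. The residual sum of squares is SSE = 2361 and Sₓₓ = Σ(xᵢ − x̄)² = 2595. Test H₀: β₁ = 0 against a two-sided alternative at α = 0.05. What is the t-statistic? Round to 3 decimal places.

MSE = SSE/(n − 2) = 2361/470 = 5.0234.
SE(b_1) = √(MSE/Sₓₓ) = √(5.0234/2595) = 0.0439977.
t = -0.079 / 0.0439977 = -1.796.
df = n − 2 = 470.
Two-sided p ≈ 0.0732, which is ≥ 0.05, so fail to reject H₀.
The data do not give significant evidence of an association between weekly hours worked and job satisfaction score.

t = -1.796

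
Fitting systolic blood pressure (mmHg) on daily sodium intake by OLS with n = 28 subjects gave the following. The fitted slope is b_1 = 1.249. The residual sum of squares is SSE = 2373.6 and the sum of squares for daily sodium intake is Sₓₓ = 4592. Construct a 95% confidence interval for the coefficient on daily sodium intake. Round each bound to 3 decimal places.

(0.959, 1.539)

MSE = SSE/(n − 2) = 2373.6/26 = 91.2923.
SE(b_1) = √(MSE/Sₓₓ) = √(91.2923/4592) = 0.140999.
df = n − 2 = 26.
t* = t_{0.025, 26} = 2.055529.
Margin = t* × SE = 2.055529 × 0.140999 = 0.28983.
CI: 1.249 ± 0.28983 → (0.959, 1.539).
With 95% confidence, each one-unit increase in daily sodium intake is associated with a change of between 0.959 and 1.539 mmHg in systolic blood pressure.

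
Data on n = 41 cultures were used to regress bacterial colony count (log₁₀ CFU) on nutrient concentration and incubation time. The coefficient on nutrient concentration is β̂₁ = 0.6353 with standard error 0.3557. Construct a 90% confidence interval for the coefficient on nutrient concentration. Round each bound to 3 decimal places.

df = n − k − 1 = 41 − 2 − 1 = 38.
t* = t_{0.05, 38} = 1.685954.
Margin = t* × SE = 1.685954 × 0.3557 = 0.59969.
CI: 0.6353 ± 0.59969 → (0.036, 1.235).
With 90% confidence, each one-unit increase in nutrient concentration is associated with a change of between 0.036 and 1.235 log₁₀ CFU in bacterial colony count, holding the other predictors fixed.

(0.036, 1.235)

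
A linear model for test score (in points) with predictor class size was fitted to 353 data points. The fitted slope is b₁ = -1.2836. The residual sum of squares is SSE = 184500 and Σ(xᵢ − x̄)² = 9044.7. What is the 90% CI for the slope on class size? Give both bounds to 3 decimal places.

(-1.681, -0.886)

MSE = SSE/(n − 2) = 184500/351 = 525.641.
SE(b₁) = √(MSE/Sₓₓ) = √(525.641/9044.7) = 0.241072.
df = n − 2 = 351.
t* = t_{0.05, 351} = 1.649206.
Margin = t* × SE = 1.649206 × 0.241072 = 0.39758.
CI: -1.2836 ± 0.39758 → (-1.681, -0.886).
With 90% confidence, each one-unit increase in class size is associated with a change of between -1.681 and -0.886 points in test score.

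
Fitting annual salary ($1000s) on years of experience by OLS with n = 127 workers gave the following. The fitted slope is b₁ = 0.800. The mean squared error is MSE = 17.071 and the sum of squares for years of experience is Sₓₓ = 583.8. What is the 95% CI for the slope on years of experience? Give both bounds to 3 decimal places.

(0.462, 1.138)

SE(b₁) = √(MSE/Sₓₓ) = √(17.071/583.8) = 0.171001.
df = n − 2 = 125.
t* = t_{0.025, 125} = 1.979124.
Margin = t* × SE = 1.979124 × 0.171001 = 0.33843.
CI: 0.800 ± 0.33843 → (0.462, 1.138).
With 95% confidence, each one-unit increase in years of experience is associated with a change of between 0.462 and 1.138 $1000s in annual salary.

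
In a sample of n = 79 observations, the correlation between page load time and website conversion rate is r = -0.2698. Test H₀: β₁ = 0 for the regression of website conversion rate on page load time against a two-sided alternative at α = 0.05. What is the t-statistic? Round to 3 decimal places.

t = -2.459

t = r·√(n − 2)/√(1 − r²) = -0.2698·√77/√0.927208 = -2.459.
df = n − 2 = 77.
Two-sided p ≈ 0.0162, which is < 0.05, so reject H₀.
There is evidence of a linear association between page load time and website conversion rate.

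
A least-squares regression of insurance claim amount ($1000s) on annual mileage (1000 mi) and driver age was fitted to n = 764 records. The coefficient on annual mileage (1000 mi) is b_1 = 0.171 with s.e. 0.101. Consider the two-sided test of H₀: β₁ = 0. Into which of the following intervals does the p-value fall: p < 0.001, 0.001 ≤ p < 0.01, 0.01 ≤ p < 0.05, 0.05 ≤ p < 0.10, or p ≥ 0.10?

0.05 ≤ p < 0.10

t = 0.171 / 0.101 = 1.693.
df = n − k − 1 = 764 − 2 − 1 = 761.
Two-sided p = 2·P(T_{761} > |t|) ≈ 0.0909.
So 0.05 ≤ p < 0.10.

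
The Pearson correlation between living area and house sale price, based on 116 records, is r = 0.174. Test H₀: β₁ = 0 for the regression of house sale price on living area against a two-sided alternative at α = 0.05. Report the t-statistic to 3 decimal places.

t = 1.887

t = r·√(n − 2)/√(1 − r²) = 0.174·√114/√0.969724 = 1.887.
df = n − 2 = 114.
Two-sided p ≈ 0.0618, which is ≥ 0.05, so fail to reject H₀.
The data do not give significant evidence of a linear association between living area and house sale price.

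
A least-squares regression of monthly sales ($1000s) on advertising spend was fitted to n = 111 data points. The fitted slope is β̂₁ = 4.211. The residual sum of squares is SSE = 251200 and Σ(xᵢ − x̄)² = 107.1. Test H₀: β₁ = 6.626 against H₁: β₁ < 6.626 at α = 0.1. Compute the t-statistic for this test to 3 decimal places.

t = -0.521

MSE = SSE/(n − 2) = 251200/109 = 2304.59.
SE(β̂₁) = √(MSE/Sₓₓ) = √(2304.59/107.1) = 4.63876.
t = (4.211 − 6.626) / 4.63876 = -0.521.
df = n − 2 = 109.
One-sided p ≈ 0.3018, which is ≥ 0.1, so fail to reject H₀.
The data do not give significant evidence that the true slope on advertising spend is below 6.626 $1000s per unit.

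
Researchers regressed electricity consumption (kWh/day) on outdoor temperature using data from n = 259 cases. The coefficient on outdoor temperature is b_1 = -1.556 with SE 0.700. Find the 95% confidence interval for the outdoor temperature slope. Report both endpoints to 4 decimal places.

(-2.9345, -0.1775)

df = n − 2 = 259 − 2 = 257.
t* = t_{0.025, 257} = 1.969237.
Margin = t* × SE = 1.969237 × 0.700 = 1.378466.
CI: -1.556 ± 1.378466 → (-2.9345, -0.1775).
With 95% confidence, each one-unit increase in outdoor temperature is associated with a change of between -2.9345 and -0.1775 kWh/day in electricity consumption.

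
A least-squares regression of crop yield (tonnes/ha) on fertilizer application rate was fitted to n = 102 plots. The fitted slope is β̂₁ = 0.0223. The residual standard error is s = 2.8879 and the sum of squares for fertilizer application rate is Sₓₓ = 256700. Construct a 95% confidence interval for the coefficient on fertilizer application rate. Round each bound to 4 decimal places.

SE(β̂₁) = s/√Sₓₓ = 2.8879/√256700 = 0.00569993.
df = n − 2 = 100.
t* = t_{0.025, 100} = 1.983972.
Margin = t* × SE = 1.983972 × 0.00569993 = 0.011308.
CI: 0.0223 ± 0.011308 → (0.0110, 0.0336).
With 95% confidence, each one-unit increase in fertilizer application rate is associated with a change of between 0.0110 and 0.0336 tonnes/ha in crop yield.

(0.0110, 0.0336)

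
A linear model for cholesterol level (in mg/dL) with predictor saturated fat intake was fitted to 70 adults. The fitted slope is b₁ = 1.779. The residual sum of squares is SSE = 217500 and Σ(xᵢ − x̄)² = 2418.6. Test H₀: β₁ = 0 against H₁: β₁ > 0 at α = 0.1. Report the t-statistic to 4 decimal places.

MSE = SSE/(n − 2) = 217500/68 = 3198.53.
SE(b₁) = √(MSE/Sₓₓ) = √(3198.53/2418.6) = 1.14999.
t = 1.779 / 1.14999 = 1.5470.
df = n − 2 = 68.
One-sided p ≈ 0.0633, which is < 0.1, so reject H₀.
There is evidence that the true slope on saturated fat intake is positive.

t = 1.5470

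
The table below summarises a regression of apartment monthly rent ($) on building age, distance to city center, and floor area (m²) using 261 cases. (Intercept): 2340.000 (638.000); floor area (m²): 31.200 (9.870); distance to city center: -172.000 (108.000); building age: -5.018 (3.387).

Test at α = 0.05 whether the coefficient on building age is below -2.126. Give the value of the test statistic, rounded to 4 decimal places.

Read off: b = -5.018, SE = 3.387 for building age.
H₀: β₁ = -2.126 vs H₁: β₁ < -2.126.
t = (-5.018 − (-2.126)) / 3.387 = -0.8539.
df = n − k − 1 = 261 − 3 − 1 = 257.
One-sided p ≈ 0.1970, which is ≥ 0.05, so fail to reject H₀.
The data do not give significant evidence that the true slope on building age is below -2.126 $ per unit, holding the other predictors fixed.

t = -0.8539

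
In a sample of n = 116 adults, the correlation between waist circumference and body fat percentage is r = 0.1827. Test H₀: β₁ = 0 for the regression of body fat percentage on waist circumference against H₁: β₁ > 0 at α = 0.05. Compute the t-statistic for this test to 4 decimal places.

t = r·√(n − 2)/√(1 − r²) = 0.1827·√114/√0.966621 = 1.9841.
df = n − 2 = 114.
One-sided p ≈ 0.0248, which is < 0.05, so reject H₀.
There is evidence of a linear association between waist circumference and body fat percentage.

t = 1.9841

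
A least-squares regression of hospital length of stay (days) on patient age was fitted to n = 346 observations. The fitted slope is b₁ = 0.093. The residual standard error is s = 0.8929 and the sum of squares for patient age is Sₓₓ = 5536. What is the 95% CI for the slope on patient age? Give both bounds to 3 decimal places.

(0.069, 0.117)

SE(b₁) = s/√Sₓₓ = 0.8929/√5536 = 0.0120007.
df = n − 2 = 344.
t* = t_{0.025, 344} = 1.966884.
Margin = t* × SE = 1.966884 × 0.0120007 = 0.02360.
CI: 0.093 ± 0.02360 → (0.069, 0.117).
With 95% confidence, each one-unit increase in patient age is associated with a change of between 0.069 and 0.117 days in hospital length of stay.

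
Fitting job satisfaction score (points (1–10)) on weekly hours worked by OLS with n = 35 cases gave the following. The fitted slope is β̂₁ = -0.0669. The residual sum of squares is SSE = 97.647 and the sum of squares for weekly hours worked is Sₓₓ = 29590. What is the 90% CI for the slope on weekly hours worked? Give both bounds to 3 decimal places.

MSE = SSE/(n − 2) = 97.647/33 = 2.959.
SE(β̂₁) = √(MSE/Sₓₓ) = √(2.959/29590) = 0.01.
df = n − 2 = 33.
t* = t_{0.05, 33} = 1.69236.
Margin = t* × SE = 1.69236 × 0.01 = 0.01692.
CI: -0.0669 ± 0.01692 → (-0.084, -0.050).
With 90% confidence, each one-unit increase in weekly hours worked is associated with a change of between -0.084 and -0.050 points (1–10) in job satisfaction score.

(-0.084, -0.050)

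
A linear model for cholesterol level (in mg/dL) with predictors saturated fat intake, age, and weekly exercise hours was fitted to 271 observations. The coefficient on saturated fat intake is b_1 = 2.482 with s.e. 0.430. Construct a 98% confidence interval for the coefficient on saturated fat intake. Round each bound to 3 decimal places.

(1.476, 3.488)

df = n − k − 1 = 271 − 3 − 1 = 267.
t* = t_{0.01, 267} = 2.340395.
Margin = t* × SE = 2.340395 × 0.430 = 1.00637.
CI: 2.482 ± 1.00637 → (1.476, 3.488).
With 98% confidence, each one-unit increase in saturated fat intake is associated with a change of between 1.476 and 3.488 mg/dL in cholesterol level, holding the other predictors fixed.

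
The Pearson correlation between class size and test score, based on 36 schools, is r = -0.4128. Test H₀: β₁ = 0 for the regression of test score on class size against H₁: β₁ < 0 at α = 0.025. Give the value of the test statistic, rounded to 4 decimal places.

t = r·√(n − 2)/√(1 − r²) = -0.4128·√34/√0.829596 = -2.6427.
df = n − 2 = 34.
One-sided p ≈ 0.0062, which is < 0.025, so reject H₀.
There is evidence of a linear association between class size and test score.

t = -2.6427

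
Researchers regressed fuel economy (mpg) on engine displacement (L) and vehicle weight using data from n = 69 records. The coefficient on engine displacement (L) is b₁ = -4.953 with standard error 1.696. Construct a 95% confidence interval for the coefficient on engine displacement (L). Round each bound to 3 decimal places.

(-8.339, -1.567)

df = n − k − 1 = 69 − 2 − 1 = 66.
t* = t_{0.025, 66} = 1.996564.
Margin = t* × SE = 1.996564 × 1.696 = 3.38617.
CI: -4.953 ± 3.38617 → (-8.339, -1.567).
With 95% confidence, each one-unit increase in engine displacement (L) is associated with a change of between -8.339 and -1.567 mpg in fuel economy, holding the other predictors fixed.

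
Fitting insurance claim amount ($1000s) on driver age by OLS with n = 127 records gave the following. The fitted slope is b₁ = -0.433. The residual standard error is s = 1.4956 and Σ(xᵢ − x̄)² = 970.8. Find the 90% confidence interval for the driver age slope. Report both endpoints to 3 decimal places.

SE(b₁) = s/√Sₓₓ = 1.4956/√970.8 = 0.048001.
df = n − 2 = 125.
t* = t_{0.05, 125} = 1.657135.
Margin = t* × SE = 1.657135 × 0.048001 = 0.07954.
CI: -0.433 ± 0.07954 → (-0.513, -0.353).
With 90% confidence, each one-unit increase in driver age is associated with a change of between -0.513 and -0.353 $1000s in insurance claim amount.

(-0.513, -0.353)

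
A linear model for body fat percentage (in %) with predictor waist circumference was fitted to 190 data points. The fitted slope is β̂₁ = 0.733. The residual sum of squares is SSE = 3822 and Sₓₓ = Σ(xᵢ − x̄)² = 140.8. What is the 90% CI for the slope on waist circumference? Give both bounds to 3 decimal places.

(0.105, 1.361)

MSE = SSE/(n − 2) = 3822/188 = 20.3298.
SE(β̂₁) = √(MSE/Sₓₓ) = √(20.3298/140.8) = 0.379984.
df = n − 2 = 188.
t* = t_{0.05, 188} = 1.652999.
Margin = t* × SE = 1.652999 × 0.379984 = 0.62811.
CI: 0.733 ± 0.62811 → (0.105, 1.361).
With 90% confidence, each one-unit increase in waist circumference is associated with a change of between 0.105 and 1.361 % in body fat percentage.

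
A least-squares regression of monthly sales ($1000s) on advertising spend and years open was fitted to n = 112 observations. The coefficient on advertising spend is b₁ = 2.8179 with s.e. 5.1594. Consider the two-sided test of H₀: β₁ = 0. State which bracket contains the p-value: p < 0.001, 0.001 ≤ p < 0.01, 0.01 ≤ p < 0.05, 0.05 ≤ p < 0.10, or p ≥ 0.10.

t = 2.8179 / 5.1594 = 0.546.
df = n − k − 1 = 112 − 2 − 1 = 109.
Two-sided p = 2·P(T_{109} > |t|) ≈ 0.5861.
So p ≥ 0.10.

p ≥ 0.10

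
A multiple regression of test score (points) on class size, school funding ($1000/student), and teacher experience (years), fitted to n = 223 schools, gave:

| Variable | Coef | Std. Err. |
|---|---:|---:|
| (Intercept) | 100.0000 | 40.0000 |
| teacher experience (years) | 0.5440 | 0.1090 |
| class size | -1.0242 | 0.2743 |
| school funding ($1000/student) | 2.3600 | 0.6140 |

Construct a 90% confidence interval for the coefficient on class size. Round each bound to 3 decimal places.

Read off: b = -1.0242, SE = 0.2743 for class size.
df = n − k − 1 = 223 − 3 − 1 = 219.
t* = t_{0.05, 219} = 1.651841.
Margin = t* × SE = 1.651841 × 0.2743 = 0.45310.
CI: -1.0242 ± 0.45310 → (-1.477, -0.571).

(-1.477, -0.571)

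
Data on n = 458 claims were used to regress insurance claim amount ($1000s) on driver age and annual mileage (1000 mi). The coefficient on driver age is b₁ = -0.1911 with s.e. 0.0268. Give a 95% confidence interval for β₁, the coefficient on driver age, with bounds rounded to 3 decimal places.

(-0.244, -0.138)

df = n − k − 1 = 458 − 2 − 1 = 455.
t* = t_{0.025, 455} = 1.965191.
Margin = t* × SE = 1.965191 × 0.0268 = 0.05267.
CI: -0.1911 ± 0.05267 → (-0.244, -0.138).
With 95% confidence, each one-unit increase in driver age is associated with a change of between -0.244 and -0.138 $1000s in insurance claim amount, holding the other predictors fixed.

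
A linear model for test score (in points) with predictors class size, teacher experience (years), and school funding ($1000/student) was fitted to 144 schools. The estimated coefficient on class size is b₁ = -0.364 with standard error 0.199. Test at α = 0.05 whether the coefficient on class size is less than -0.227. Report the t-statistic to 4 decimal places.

t = -0.6884

H₀: β₁ = -0.227 vs H₁: β₁ < -0.227.
t = (b₁ − β₁⁰)/SE = (-0.364 − (-0.227)) / 0.199 = -0.6884.
df = n − k − 1 = 144 − 3 − 1 = 140.
One-sided p ≈ 0.2462, which is ≥ 0.05, so fail to reject H₀.
The data do not give significant evidence that the true slope on class size is below -0.227 points per unit, holding the other predictors fixed.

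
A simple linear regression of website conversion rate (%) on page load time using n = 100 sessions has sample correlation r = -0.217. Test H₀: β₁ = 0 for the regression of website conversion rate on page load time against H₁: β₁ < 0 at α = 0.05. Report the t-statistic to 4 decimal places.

t = -2.2006

t = r·√(n − 2)/√(1 − r²) = -0.217·√98/√0.952911 = -2.2006.
df = n − 2 = 98.
One-sided p ≈ 0.0151, which is < 0.05, so reject H₀.
There is evidence of a linear association between page load time and website conversion rate.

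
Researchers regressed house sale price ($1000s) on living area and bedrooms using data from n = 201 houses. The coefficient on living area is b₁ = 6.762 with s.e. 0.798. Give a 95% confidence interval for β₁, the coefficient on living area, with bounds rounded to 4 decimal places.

(5.1883, 8.3357)

df = n − k − 1 = 201 − 2 − 1 = 198.
t* = t_{0.025, 198} = 1.972017.
Margin = t* × SE = 1.972017 × 0.798 = 1.573670.
CI: 6.762 ± 1.573670 → (5.1883, 8.3357).
With 95% confidence, each one-unit increase in living area is associated with a change of between 5.1883 and 8.3357 $1000s in house sale price, holding the other predictors fixed.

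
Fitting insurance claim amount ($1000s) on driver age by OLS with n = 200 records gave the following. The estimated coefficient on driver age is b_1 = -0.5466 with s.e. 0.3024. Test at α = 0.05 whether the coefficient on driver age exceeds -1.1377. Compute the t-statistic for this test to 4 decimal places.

H₀: β₁ = -1.1377 vs H₁: β₁ > -1.1377.
t = (b_1 − β₁⁰)/SE = (-0.5466 − (-1.1377)) / 0.3024 = 1.9547.
df = n − 2 = 200 − 2 = 198.
One-sided p ≈ 0.0260, which is < 0.05, so reject H₀.
There is evidence that the true slope on driver age exceeds -1.1377 $1000s per unit.

t = 1.9547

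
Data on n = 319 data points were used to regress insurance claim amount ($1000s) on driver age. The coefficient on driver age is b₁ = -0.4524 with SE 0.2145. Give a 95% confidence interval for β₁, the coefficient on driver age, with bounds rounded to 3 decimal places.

df = n − 2 = 319 − 2 = 317.
t* = t_{0.025, 317} = 1.967476.
Margin = t* × SE = 1.967476 × 0.2145 = 0.42202.
CI: -0.4524 ± 0.42202 → (-0.874, -0.030).
With 95% confidence, each one-unit increase in driver age is associated with a change of between -0.874 and -0.030 $1000s in insurance claim amount.

(-0.874, -0.030)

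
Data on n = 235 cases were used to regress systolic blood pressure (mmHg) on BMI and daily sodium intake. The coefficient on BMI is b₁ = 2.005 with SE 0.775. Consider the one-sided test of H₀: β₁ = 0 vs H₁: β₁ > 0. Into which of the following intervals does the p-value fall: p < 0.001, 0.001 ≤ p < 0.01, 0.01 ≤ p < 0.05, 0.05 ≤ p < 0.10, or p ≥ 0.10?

0.001 ≤ p < 0.01

t = 2.005 / 0.775 = 2.587.
df = n − k − 1 = 235 − 2 − 1 = 232.
One-sided p = P(T_{232} > t) ≈ 0.0051.
So 0.001 ≤ p < 0.01.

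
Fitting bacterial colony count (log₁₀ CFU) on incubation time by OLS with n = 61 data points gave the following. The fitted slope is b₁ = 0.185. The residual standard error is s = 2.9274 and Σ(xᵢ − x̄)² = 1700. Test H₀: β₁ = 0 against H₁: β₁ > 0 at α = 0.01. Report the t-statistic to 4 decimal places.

t = 2.6056

SE(b₁) = s/√Sₓₓ = 2.9274/√1700 = 0.0709999.
t = 0.185 / 0.0709999 = 2.6056.
df = n − 2 = 59.
One-sided p ≈ 0.0058, which is < 0.01, so reject H₀.
There is evidence that the true slope on incubation time is positive.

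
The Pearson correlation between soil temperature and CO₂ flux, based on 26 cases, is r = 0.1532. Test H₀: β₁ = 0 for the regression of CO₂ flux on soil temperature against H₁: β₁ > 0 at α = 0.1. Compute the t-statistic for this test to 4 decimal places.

t = 0.7595

t = r·√(n − 2)/√(1 − r²) = 0.1532·√24/√0.97653 = 0.7595.
df = n − 2 = 24.
One-sided p ≈ 0.2275, which is ≥ 0.1, so fail to reject H₀.
The data do not give significant evidence of a linear association between soil temperature and CO₂ flux.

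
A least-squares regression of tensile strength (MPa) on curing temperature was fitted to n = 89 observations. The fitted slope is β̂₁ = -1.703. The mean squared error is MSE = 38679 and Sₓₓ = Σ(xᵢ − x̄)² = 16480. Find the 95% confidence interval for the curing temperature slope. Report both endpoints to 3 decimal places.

SE(β̂₁) = √(MSE/Sₓₓ) = √(38679/16480) = 1.532.
df = n − 2 = 87.
t* = t_{0.025, 87} = 1.987608.
Margin = t* × SE = 1.987608 × 1.532 = 3.04502.
CI: -1.703 ± 3.04502 → (-4.748, 1.342).
With 95% confidence, each one-unit increase in curing temperature is associated with a change of between -4.748 and 1.342 MPa in tensile strength.

(-4.748, 1.342)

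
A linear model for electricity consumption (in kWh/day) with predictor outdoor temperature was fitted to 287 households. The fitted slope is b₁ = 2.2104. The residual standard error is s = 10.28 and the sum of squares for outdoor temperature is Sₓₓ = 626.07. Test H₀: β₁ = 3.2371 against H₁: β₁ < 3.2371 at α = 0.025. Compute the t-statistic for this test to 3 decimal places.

SE(b₁) = s/√Sₓₓ = 10.28/√626.07 = 0.410848.
t = (2.2104 − 3.2371) / 0.410848 = -2.499.
df = n − 2 = 285.
One-sided p ≈ 0.0065, which is < 0.025, so reject H₀.
There is evidence that the true slope on outdoor temperature is below 3.2371 kWh/day per unit.

t = -2.499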